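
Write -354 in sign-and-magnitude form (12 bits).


Sign bit: 1 (negative)
Magnitude: 354 = 00101100010
= 100101100010


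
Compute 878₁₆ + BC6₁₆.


Align and add column by column (LSB to MSB, each column mod 16 with carry):
  0878
+ 0BC6
  ----
  col 0: 8(8) + 6(6) + 0 (carry in) = 14 → E(14), carry out 0
  col 1: 7(7) + C(12) + 0 (carry in) = 19 → 3(3), carry out 1
  col 2: 8(8) + B(11) + 1 (carry in) = 20 → 4(4), carry out 1
  col 3: 0(0) + 0(0) + 1 (carry in) = 1 → 1(1), carry out 0
Reading digits MSB→LSB: 143E
Strip leading zeros: 143E
= 0x143E


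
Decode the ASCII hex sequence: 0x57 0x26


Codes (hex): 0x57 0x26
Per-code ASCII lookup:
  0x57 = 87  (range 65-90: uppercase, 87 - 65 = 22) → 'W'
  0x26 = 38  (special character) → '&'
= 'W&'


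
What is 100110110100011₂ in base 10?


Positional values:
Bit 0: 1 × 2^0 = 1
Bit 1: 1 × 2^1 = 2
Bit 5: 1 × 2^5 = 32
Bit 7: 1 × 2^7 = 128
Bit 8: 1 × 2^8 = 256
Bit 10: 1 × 2^10 = 1024
Bit 11: 1 × 2^11 = 2048
Bit 14: 1 × 2^14 = 16384
Sum = 1 + 2 + 32 + 128 + 256 + 1024 + 2048 + 16384
= 19875


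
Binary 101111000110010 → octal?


Group into 3-bit groups: 101111000110010
  101 = 5
  111 = 7
  000 = 0
  110 = 6
  010 = 2
= 0o57062


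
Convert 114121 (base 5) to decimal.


Positional values (base 5):
  1 × 5^0 = 1 × 1 = 1
  2 × 5^1 = 2 × 5 = 10
  1 × 5^2 = 1 × 25 = 25
  4 × 5^3 = 4 × 125 = 500
  1 × 5^4 = 1 × 625 = 625
  1 × 5^5 = 1 × 3125 = 3125
Sum = 1 + 10 + 25 + 500 + 625 + 3125
= 4286


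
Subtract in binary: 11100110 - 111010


Align and subtract column by column (LSB to MSB, borrowing when needed):
  11100110
- 00111010
  --------
  col 0: (0 - 0 borrow-in) - 0 → 0 - 0 = 0, borrow out 0
  col 1: (1 - 0 borrow-in) - 1 → 1 - 1 = 0, borrow out 0
  col 2: (1 - 0 borrow-in) - 0 → 1 - 0 = 1, borrow out 0
  col 3: (0 - 0 borrow-in) - 1 → borrow from next column: (0+2) - 1 = 1, borrow out 1
  col 4: (0 - 1 borrow-in) - 1 → borrow from next column: (-1+2) - 1 = 0, borrow out 1
  col 5: (1 - 1 borrow-in) - 1 → borrow from next column: (0+2) - 1 = 1, borrow out 1
  col 6: (1 - 1 borrow-in) - 0 → 0 - 0 = 0, borrow out 0
  col 7: (1 - 0 borrow-in) - 0 → 1 - 0 = 1, borrow out 0
Reading bits MSB→LSB: 10101100
Strip leading zeros: 10101100
= 10101100


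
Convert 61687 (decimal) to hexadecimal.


Divide by 16 repeatedly:
61687 ÷ 16 = 3855 remainder 7 (7)
3855 ÷ 16 = 240 remainder 15 (F)
240 ÷ 16 = 15 remainder 0 (0)
15 ÷ 16 = 0 remainder 15 (F)
Reading remainders bottom-up:
= 0xF0F7


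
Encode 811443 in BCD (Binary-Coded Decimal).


Each digit → 4-bit binary:
  8 → 1000
  1 → 0001
  1 → 0001
  4 → 0100
  4 → 0100
  3 → 0011
= 1000 0001 0001 0100 0100 0011


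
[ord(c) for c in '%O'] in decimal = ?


String: '%O'  (2 characters)
Per-character ASCII lookup:
  '%': special character: '%' = 37
  'O': uppercase starts at 65: 'O' = 65 + 14 = 79
= 37 79


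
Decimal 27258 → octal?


Divide by 8 repeatedly:
27258 ÷ 8 = 3407 remainder 2
3407 ÷ 8 = 425 remainder 7
425 ÷ 8 = 53 remainder 1
53 ÷ 8 = 6 remainder 5
6 ÷ 8 = 0 remainder 6
Reading remainders bottom-up:
= 0o65172


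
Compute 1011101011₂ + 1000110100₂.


Align and add column by column (LSB to MSB, carry propagating):
  01011101011
+ 01000110100
  -----------
  col 0: 1 + 0 + 0 (carry in) = 1 → bit 1, carry out 0
  col 1: 1 + 0 + 0 (carry in) = 1 → bit 1, carry out 0
  col 2: 0 + 1 + 0 (carry in) = 1 → bit 1, carry out 0
  col 3: 1 + 0 + 0 (carry in) = 1 → bit 1, carry out 0
  col 4: 0 + 1 + 0 (carry in) = 1 → bit 1, carry out 0
  col 5: 1 + 1 + 0 (carry in) = 2 → bit 0, carry out 1
  col 6: 1 + 0 + 1 (carry in) = 2 → bit 0, carry out 1
  col 7: 1 + 0 + 1 (carry in) = 2 → bit 0, carry out 1
  col 8: 0 + 0 + 1 (carry in) = 1 → bit 1, carry out 0
  col 9: 1 + 1 + 0 (carry in) = 2 → bit 0, carry out 1
  col 10: 0 + 0 + 1 (carry in) = 1 → bit 1, carry out 0
Reading bits MSB→LSB: 10100011111
Strip leading zeros: 10100011111
= 10100011111


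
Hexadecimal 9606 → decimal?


Positional values:
Position 0: 6 × 16^0 = 6 × 1 = 6
Position 1: 0 × 16^1 = 0 × 16 = 0
Position 2: 6 × 16^2 = 6 × 256 = 1536
Position 3: 9 × 16^3 = 9 × 4096 = 36864
Sum = 6 + 0 + 1536 + 36864
= 38406


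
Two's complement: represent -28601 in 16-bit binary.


Original: 0110111110111001
Step 1 - Invert all bits: 1001000001000110
Step 2 - Add 1: 1001000001000110 + 1
= 1001000001000111 (represents -28601)


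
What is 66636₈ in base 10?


Positional values:
Position 0: 6 × 8^0 = 6
Position 1: 3 × 8^1 = 24
Position 2: 6 × 8^2 = 384
Position 3: 6 × 8^3 = 3072
Position 4: 6 × 8^4 = 24576
Sum = 6 + 24 + 384 + 3072 + 24576
= 28062


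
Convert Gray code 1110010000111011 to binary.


Gray code: 1110010000111011
MSB stays the same: 1
Each subsequent bit = prev_binary XOR current_gray:
  B[1] = 1 XOR 1 = 0
  B[2] = 0 XOR 1 = 1
  B[3] = 1 XOR 0 = 1
  B[4] = 1 XOR 0 = 1
  B[5] = 1 XOR 1 = 0
  B[6] = 0 XOR 0 = 0
  B[7] = 0 XOR 0 = 0
  B[8] = 0 XOR 0 = 0
  B[9] = 0 XOR 0 = 0
  B[10] = 0 XOR 1 = 1
  B[11] = 1 XOR 1 = 0
  B[12] = 0 XOR 1 = 1
  B[13] = 1 XOR 0 = 1
  B[14] = 1 XOR 1 = 0
  B[15] = 0 XOR 1 = 1
= 1011100000101101 (47149 decimal)


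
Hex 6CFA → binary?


Each hex digit → 4 binary bits:
  6 = 0110
  C = 1100
  F = 1111
  A = 1010
Concatenate: 0110 1100 1111 1010
= 0110110011111010


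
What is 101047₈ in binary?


Each octal digit → 3 binary bits:
  1 = 001
  0 = 000
  1 = 001
  0 = 000
  4 = 100
  7 = 111
Concatenate: 001 000 001 000 100 111
= 001000001000100111


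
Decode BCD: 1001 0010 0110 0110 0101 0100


Each 4-bit group → digit:
  1001 → 9
  0010 → 2
  0110 → 6
  0110 → 6
  0101 → 5
  0100 → 4
= 926654


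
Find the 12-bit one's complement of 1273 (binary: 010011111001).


Original: 010011111001
Invert all bits:
  bit 0: 0 → 1
  bit 1: 1 → 0
  bit 2: 0 → 1
  bit 3: 0 → 1
  bit 4: 1 → 0
  bit 5: 1 → 0
  bit 6: 1 → 0
  bit 7: 1 → 0
  bit 8: 1 → 0
  bit 9: 0 → 1
  bit 10: 0 → 1
  bit 11: 1 → 0
= 101100000110


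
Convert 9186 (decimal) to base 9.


Divide by 9 repeatedly:
9186 ÷ 9 = 1020 remainder 6
1020 ÷ 9 = 113 remainder 3
113 ÷ 9 = 12 remainder 5
12 ÷ 9 = 1 remainder 3
1 ÷ 9 = 0 remainder 1
Reading remainders bottom-up:
= 13536


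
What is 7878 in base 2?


Divide by 2 repeatedly:
7878 ÷ 2 = 3939 remainder 0
3939 ÷ 2 = 1969 remainder 1
1969 ÷ 2 = 984 remainder 1
984 ÷ 2 = 492 remainder 0
492 ÷ 2 = 246 remainder 0
246 ÷ 2 = 123 remainder 0
123 ÷ 2 = 61 remainder 1
61 ÷ 2 = 30 remainder 1
30 ÷ 2 = 15 remainder 0
15 ÷ 2 = 7 remainder 1
7 ÷ 2 = 3 remainder 1
3 ÷ 2 = 1 remainder 1
1 ÷ 2 = 0 remainder 1
Reading remainders bottom-up:
= 1111011000110


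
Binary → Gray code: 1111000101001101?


Binary: 1111000101001101
Gray code: G = B XOR (B >> 1)
B >> 1 = 0111100010100110
1111000101001101 XOR 0111100010100110:
  1 XOR 0 = 1
  1 XOR 1 = 0
  1 XOR 1 = 0
  1 XOR 1 = 0
  0 XOR 1 = 1
  0 XOR 0 = 0
  0 XOR 0 = 0
  1 XOR 0 = 1
  0 XOR 1 = 1
  1 XOR 0 = 1
  0 XOR 1 = 1
  0 XOR 0 = 0
  1 XOR 0 = 1
  1 XOR 1 = 0
  0 XOR 1 = 1
  1 XOR 0 = 1
= 1000100111101011


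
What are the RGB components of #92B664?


Hex: #92B664
R = 92₁₆ = 146
G = B6₁₆ = 182
B = 64₁₆ = 100
= RGB(146, 182, 100)


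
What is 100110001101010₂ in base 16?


Group into 4-bit nibbles: 0100110001101010
  0100 = 4
  1100 = C
  0110 = 6
  1010 = A
= 0x4C6A


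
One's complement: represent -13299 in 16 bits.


Original: 0011001111110011
Invert all bits:
  bit 0: 0 → 1
  bit 1: 0 → 1
  bit 2: 1 → 0
  bit 3: 1 → 0
  bit 4: 0 → 1
  bit 5: 0 → 1
  bit 6: 1 → 0
  bit 7: 1 → 0
  bit 8: 1 → 0
  bit 9: 1 → 0
  bit 10: 1 → 0
  bit 11: 1 → 0
  bit 12: 0 → 1
  bit 13: 0 → 1
  bit 14: 1 → 0
  bit 15: 1 → 0
= 1100110000001100


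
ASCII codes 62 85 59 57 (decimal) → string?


Codes (decimal): 62 85 59 57
Per-code ASCII lookup:
  62  (special character) → '>'
  85  (range 65-90: uppercase, 85 - 65 = 20) → 'U'
  59  (special character) → ';'
  57  (range 48-57: digits, 57 - 48 = 9) → '9'
= '>U;9'


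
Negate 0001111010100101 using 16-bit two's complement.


Original: 0001111010100101
Step 1 - Invert all bits: 1110000101011010
Step 2 - Add 1: 1110000101011010 + 1
= 1110000101011011 (represents -7845)


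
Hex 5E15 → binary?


Each hex digit → 4 binary bits:
  5 = 0101
  E = 1110
  1 = 0001
  5 = 0101
Concatenate: 0101 1110 0001 0101
= 0101111000010101


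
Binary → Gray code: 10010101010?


Binary: 10010101010
Gray code: G = B XOR (B >> 1)
B >> 1 = 01001010101
10010101010 XOR 01001010101:
  1 XOR 0 = 1
  0 XOR 1 = 1
  0 XOR 0 = 0
  1 XOR 0 = 1
  0 XOR 1 = 1
  1 XOR 0 = 1
  0 XOR 1 = 1
  1 XOR 0 = 1
  0 XOR 1 = 1
  1 XOR 0 = 1
  0 XOR 1 = 1
= 11011111111


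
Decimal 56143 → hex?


Divide by 16 repeatedly:
56143 ÷ 16 = 3508 remainder 15 (F)
3508 ÷ 16 = 219 remainder 4 (4)
219 ÷ 16 = 13 remainder 11 (B)
13 ÷ 16 = 0 remainder 13 (D)
Reading remainders bottom-up:
= 0xDB4F


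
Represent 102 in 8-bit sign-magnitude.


Sign bit: 0 (positive)
Magnitude: 102 = 1100110
= 01100110


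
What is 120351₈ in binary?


Each octal digit → 3 binary bits:
  1 = 001
  2 = 010
  0 = 000
  3 = 011
  5 = 101
  1 = 001
Concatenate: 001 010 000 011 101 001
= 001010000011101001


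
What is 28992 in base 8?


Divide by 8 repeatedly:
28992 ÷ 8 = 3624 remainder 0
3624 ÷ 8 = 453 remainder 0
453 ÷ 8 = 56 remainder 5
56 ÷ 8 = 7 remainder 0
7 ÷ 8 = 0 remainder 7
Reading remainders bottom-up:
= 0o70500


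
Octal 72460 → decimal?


Positional values:
Position 0: 0 × 8^0 = 0
Position 1: 6 × 8^1 = 48
Position 2: 4 × 8^2 = 256
Position 3: 2 × 8^3 = 1024
Position 4: 7 × 8^4 = 28672
Sum = 0 + 48 + 256 + 1024 + 28672
= 30000


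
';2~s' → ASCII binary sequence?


String: ';2~s'  (4 characters)
Per-character ASCII lookup:
  ';': special character: ';' = 59 → 111011
  '2': digits start at 48: '2' = 48 + 2 = 50 → 110010
  '~': special character: '~' = 126 → 1111110
  's': lowercase starts at 97: 's' = 97 + 18 = 115 → 1110011
= 111011 110010 1111110 1110011


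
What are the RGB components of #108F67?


Hex: #108F67
R = 10₁₆ = 16
G = 8F₁₆ = 143
B = 67₁₆ = 103
= RGB(16, 143, 103)


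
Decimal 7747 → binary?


Divide by 2 repeatedly:
7747 ÷ 2 = 3873 remainder 1
3873 ÷ 2 = 1936 remainder 1
1936 ÷ 2 = 968 remainder 0
968 ÷ 2 = 484 remainder 0
484 ÷ 2 = 242 remainder 0
242 ÷ 2 = 121 remainder 0
121 ÷ 2 = 60 remainder 1
60 ÷ 2 = 30 remainder 0
30 ÷ 2 = 15 remainder 0
15 ÷ 2 = 7 remainder 1
7 ÷ 2 = 3 remainder 1
3 ÷ 2 = 1 remainder 1
1 ÷ 2 = 0 remainder 1
Reading remainders bottom-up:
= 1111001000011


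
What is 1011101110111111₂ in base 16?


Group into 4-bit nibbles: 1011101110111111
  1011 = B
  1011 = B
  1011 = B
  1111 = F
= 0xBBBF


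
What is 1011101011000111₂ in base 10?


Positional values:
Bit 0: 1 × 2^0 = 1
Bit 1: 1 × 2^1 = 2
Bit 2: 1 × 2^2 = 4
Bit 6: 1 × 2^6 = 64
Bit 7: 1 × 2^7 = 128
Bit 9: 1 × 2^9 = 512
Bit 11: 1 × 2^11 = 2048
Bit 12: 1 × 2^12 = 4096
Bit 13: 1 × 2^13 = 8192
Bit 15: 1 × 2^15 = 32768
Sum = 1 + 2 + 4 + 64 + 128 + 512 + 2048 + 4096 + 8192 + 32768
= 47815


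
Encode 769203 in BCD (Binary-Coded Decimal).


Each digit → 4-bit binary:
  7 → 0111
  6 → 0110
  9 → 1001
  2 → 0010
  0 → 0000
  3 → 0011
= 0111 0110 1001 0010 0000 0011


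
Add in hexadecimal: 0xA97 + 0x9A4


Align and add column by column (LSB to MSB, each column mod 16 with carry):
  0A97
+ 09A4
  ----
  col 0: 7(7) + 4(4) + 0 (carry in) = 11 → B(11), carry out 0
  col 1: 9(9) + A(10) + 0 (carry in) = 19 → 3(3), carry out 1
  col 2: A(10) + 9(9) + 1 (carry in) = 20 → 4(4), carry out 1
  col 3: 0(0) + 0(0) + 1 (carry in) = 1 → 1(1), carry out 0
Reading digits MSB→LSB: 143B
Strip leading zeros: 143B
= 0x143B


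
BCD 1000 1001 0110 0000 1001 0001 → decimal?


Each 4-bit group → digit:
  1000 → 8
  1001 → 9
  0110 → 6
  0000 → 0
  1001 → 9
  0001 → 1
= 896091


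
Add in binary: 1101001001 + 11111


Align and add column by column (LSB to MSB, carry propagating):
  01101001001
+ 00000011111
  -----------
  col 0: 1 + 1 + 0 (carry in) = 2 → bit 0, carry out 1
  col 1: 0 + 1 + 1 (carry in) = 2 → bit 0, carry out 1
  col 2: 0 + 1 + 1 (carry in) = 2 → bit 0, carry out 1
  col 3: 1 + 1 + 1 (carry in) = 3 → bit 1, carry out 1
  col 4: 0 + 1 + 1 (carry in) = 2 → bit 0, carry out 1
  col 5: 0 + 0 + 1 (carry in) = 1 → bit 1, carry out 0
  col 6: 1 + 0 + 0 (carry in) = 1 → bit 1, carry out 0
  col 7: 0 + 0 + 0 (carry in) = 0 → bit 0, carry out 0
  col 8: 1 + 0 + 0 (carry in) = 1 → bit 1, carry out 0
  col 9: 1 + 0 + 0 (carry in) = 1 → bit 1, carry out 0
  col 10: 0 + 0 + 0 (carry in) = 0 → bit 0, carry out 0
Reading bits MSB→LSB: 01101101000
Strip leading zeros: 1101101000
= 1101101000


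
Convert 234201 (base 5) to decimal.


Positional values (base 5):
  1 × 5^0 = 1 × 1 = 1
  0 × 5^1 = 0 × 5 = 0
  2 × 5^2 = 2 × 25 = 50
  4 × 5^3 = 4 × 125 = 500
  3 × 5^4 = 3 × 625 = 1875
  2 × 5^5 = 2 × 3125 = 6250
Sum = 1 + 0 + 50 + 500 + 1875 + 6250
= 8676


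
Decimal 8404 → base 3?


Divide by 3 repeatedly:
8404 ÷ 3 = 2801 remainder 1
2801 ÷ 3 = 933 remainder 2
933 ÷ 3 = 311 remainder 0
311 ÷ 3 = 103 remainder 2
103 ÷ 3 = 34 remainder 1
34 ÷ 3 = 11 remainder 1
11 ÷ 3 = 3 remainder 2
3 ÷ 3 = 1 remainder 0
1 ÷ 3 = 0 remainder 1
Reading remainders bottom-up:
= 102112021


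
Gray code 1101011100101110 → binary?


Gray code: 1101011100101110
MSB stays the same: 1
Each subsequent bit = prev_binary XOR current_gray:
  B[1] = 1 XOR 1 = 0
  B[2] = 0 XOR 0 = 0
  B[3] = 0 XOR 1 = 1
  B[4] = 1 XOR 0 = 1
  B[5] = 1 XOR 1 = 0
  B[6] = 0 XOR 1 = 1
  B[7] = 1 XOR 1 = 0
  B[8] = 0 XOR 0 = 0
  B[9] = 0 XOR 0 = 0
  B[10] = 0 XOR 1 = 1
  B[11] = 1 XOR 0 = 1
  B[12] = 1 XOR 1 = 0
  B[13] = 0 XOR 1 = 1
  B[14] = 1 XOR 1 = 0
  B[15] = 0 XOR 0 = 0
= 1001101000110100 (39476 decimal)


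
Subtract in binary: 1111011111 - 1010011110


Align and subtract column by column (LSB to MSB, borrowing when needed):
  1111011111
- 1010011110
  ----------
  col 0: (1 - 0 borrow-in) - 0 → 1 - 0 = 1, borrow out 0
  col 1: (1 - 0 borrow-in) - 1 → 1 - 1 = 0, borrow out 0
  col 2: (1 - 0 borrow-in) - 1 → 1 - 1 = 0, borrow out 0
  col 3: (1 - 0 borrow-in) - 1 → 1 - 1 = 0, borrow out 0
  col 4: (1 - 0 borrow-in) - 1 → 1 - 1 = 0, borrow out 0
  col 5: (0 - 0 borrow-in) - 0 → 0 - 0 = 0, borrow out 0
  col 6: (1 - 0 borrow-in) - 0 → 1 - 0 = 1, borrow out 0
  col 7: (1 - 0 borrow-in) - 1 → 1 - 1 = 0, borrow out 0
  col 8: (1 - 0 borrow-in) - 0 → 1 - 0 = 1, borrow out 0
  col 9: (1 - 0 borrow-in) - 1 → 1 - 1 = 0, borrow out 0
Reading bits MSB→LSB: 0101000001
Strip leading zeros: 101000001
= 101000001


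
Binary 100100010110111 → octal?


Group into 3-bit groups: 100100010110111
  100 = 4
  100 = 4
  010 = 2
  110 = 6
  111 = 7
= 0o44267


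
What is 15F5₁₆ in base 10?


Positional values:
Position 0: 5 × 16^0 = 5 × 1 = 5
Position 1: F × 16^1 = 15 × 16 = 240
Position 2: 5 × 16^2 = 5 × 256 = 1280
Position 3: 1 × 16^3 = 1 × 4096 = 4096
Sum = 5 + 240 + 1280 + 4096
= 5621


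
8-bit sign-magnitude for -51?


Sign bit: 1 (negative)
Magnitude: 51 = 0110011
= 10110011


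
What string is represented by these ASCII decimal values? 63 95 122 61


Codes (decimal): 63 95 122 61
Per-code ASCII lookup:
  63  (special character) → '?'
  95  (special character) → '_'
  122  (range 97-122: lowercase, 122 - 97 = 25) → 'z'
  61  (special character) → '='
= '?_z='


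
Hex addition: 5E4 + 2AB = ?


Align and add column by column (LSB to MSB, each column mod 16 with carry):
  05E4
+ 02AB
  ----
  col 0: 4(4) + B(11) + 0 (carry in) = 15 → F(15), carry out 0
  col 1: E(14) + A(10) + 0 (carry in) = 24 → 8(8), carry out 1
  col 2: 5(5) + 2(2) + 1 (carry in) = 8 → 8(8), carry out 0
  col 3: 0(0) + 0(0) + 0 (carry in) = 0 → 0(0), carry out 0
Reading digits MSB→LSB: 088F
Strip leading zeros: 88F
= 0x88F


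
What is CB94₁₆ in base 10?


Positional values:
Position 0: 4 × 16^0 = 4 × 1 = 4
Position 1: 9 × 16^1 = 9 × 16 = 144
Position 2: B × 16^2 = 11 × 256 = 2816
Position 3: C × 16^3 = 12 × 4096 = 49152
Sum = 4 + 144 + 2816 + 49152
= 52116


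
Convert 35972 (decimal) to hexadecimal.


Divide by 16 repeatedly:
35972 ÷ 16 = 2248 remainder 4 (4)
2248 ÷ 16 = 140 remainder 8 (8)
140 ÷ 16 = 8 remainder 12 (C)
8 ÷ 16 = 0 remainder 8 (8)
Reading remainders bottom-up:
= 0x8C84


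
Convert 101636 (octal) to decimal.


Positional values:
Position 0: 6 × 8^0 = 6
Position 1: 3 × 8^1 = 24
Position 2: 6 × 8^2 = 384
Position 3: 1 × 8^3 = 512
Position 4: 0 × 8^4 = 0
Position 5: 1 × 8^5 = 32768
Sum = 6 + 24 + 384 + 512 + 0 + 32768
= 33694


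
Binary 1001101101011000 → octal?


Group into 3-bit groups: 001001101101011000
  001 = 1
  001 = 1
  101 = 5
  101 = 5
  011 = 3
  000 = 0
= 0o115530


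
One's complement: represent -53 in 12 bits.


Original: 000000110101
Invert all bits:
  bit 0: 0 → 1
  bit 1: 0 → 1
  bit 2: 0 → 1
  bit 3: 0 → 1
  bit 4: 0 → 1
  bit 5: 0 → 1
  bit 6: 1 → 0
  bit 7: 1 → 0
  bit 8: 0 → 1
  bit 9: 1 → 0
  bit 10: 0 → 1
  bit 11: 1 → 0
= 111111001010


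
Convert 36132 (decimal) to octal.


Divide by 8 repeatedly:
36132 ÷ 8 = 4516 remainder 4
4516 ÷ 8 = 564 remainder 4
564 ÷ 8 = 70 remainder 4
70 ÷ 8 = 8 remainder 6
8 ÷ 8 = 1 remainder 0
1 ÷ 8 = 0 remainder 1
Reading remainders bottom-up:
= 0o106444


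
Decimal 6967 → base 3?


Divide by 3 repeatedly:
6967 ÷ 3 = 2322 remainder 1
2322 ÷ 3 = 774 remainder 0
774 ÷ 3 = 258 remainder 0
258 ÷ 3 = 86 remainder 0
86 ÷ 3 = 28 remainder 2
28 ÷ 3 = 9 remainder 1
9 ÷ 3 = 3 remainder 0
3 ÷ 3 = 1 remainder 0
1 ÷ 3 = 0 remainder 1
Reading remainders bottom-up:
= 100120001


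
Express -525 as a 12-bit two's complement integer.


Original: 001000001101
Step 1 - Invert all bits: 110111110010
Step 2 - Add 1: 110111110010 + 1
= 110111110011 (represents -525)


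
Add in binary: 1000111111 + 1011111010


Align and add column by column (LSB to MSB, carry propagating):
  01000111111
+ 01011111010
  -----------
  col 0: 1 + 0 + 0 (carry in) = 1 → bit 1, carry out 0
  col 1: 1 + 1 + 0 (carry in) = 2 → bit 0, carry out 1
  col 2: 1 + 0 + 1 (carry in) = 2 → bit 0, carry out 1
  col 3: 1 + 1 + 1 (carry in) = 3 → bit 1, carry out 1
  col 4: 1 + 1 + 1 (carry in) = 3 → bit 1, carry out 1
  col 5: 1 + 1 + 1 (carry in) = 3 → bit 1, carry out 1
  col 6: 0 + 1 + 1 (carry in) = 2 → bit 0, carry out 1
  col 7: 0 + 1 + 1 (carry in) = 2 → bit 0, carry out 1
  col 8: 0 + 0 + 1 (carry in) = 1 → bit 1, carry out 0
  col 9: 1 + 1 + 0 (carry in) = 2 → bit 0, carry out 1
  col 10: 0 + 0 + 1 (carry in) = 1 → bit 1, carry out 0
Reading bits MSB→LSB: 10100111001
Strip leading zeros: 10100111001
= 10100111001


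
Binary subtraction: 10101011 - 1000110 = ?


Align and subtract column by column (LSB to MSB, borrowing when needed):
  10101011
- 01000110
  --------
  col 0: (1 - 0 borrow-in) - 0 → 1 - 0 = 1, borrow out 0
  col 1: (1 - 0 borrow-in) - 1 → 1 - 1 = 0, borrow out 0
  col 2: (0 - 0 borrow-in) - 1 → borrow from next column: (0+2) - 1 = 1, borrow out 1
  col 3: (1 - 1 borrow-in) - 0 → 0 - 0 = 0, borrow out 0
  col 4: (0 - 0 borrow-in) - 0 → 0 - 0 = 0, borrow out 0
  col 5: (1 - 0 borrow-in) - 0 → 1 - 0 = 1, borrow out 0
  col 6: (0 - 0 borrow-in) - 1 → borrow from next column: (0+2) - 1 = 1, borrow out 1
  col 7: (1 - 1 borrow-in) - 0 → 0 - 0 = 0, borrow out 0
Reading bits MSB→LSB: 01100101
Strip leading zeros: 1100101
= 1100101


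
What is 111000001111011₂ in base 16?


Group into 4-bit nibbles: 0111000001111011
  0111 = 7
  0000 = 0
  0111 = 7
  1011 = B
= 0x707B


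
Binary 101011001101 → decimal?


Positional values:
Bit 0: 1 × 2^0 = 1
Bit 2: 1 × 2^2 = 4
Bit 3: 1 × 2^3 = 8
Bit 6: 1 × 2^6 = 64
Bit 7: 1 × 2^7 = 128
Bit 9: 1 × 2^9 = 512
Bit 11: 1 × 2^11 = 2048
Sum = 1 + 4 + 8 + 64 + 128 + 512 + 2048
= 2765


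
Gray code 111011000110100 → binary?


Gray code: 111011000110100
MSB stays the same: 1
Each subsequent bit = prev_binary XOR current_gray:
  B[1] = 1 XOR 1 = 0
  B[2] = 0 XOR 1 = 1
  B[3] = 1 XOR 0 = 1
  B[4] = 1 XOR 1 = 0
  B[5] = 0 XOR 1 = 1
  B[6] = 1 XOR 0 = 1
  B[7] = 1 XOR 0 = 1
  B[8] = 1 XOR 0 = 1
  B[9] = 1 XOR 1 = 0
  B[10] = 0 XOR 1 = 1
  B[11] = 1 XOR 0 = 1
  B[12] = 1 XOR 1 = 0
  B[13] = 0 XOR 0 = 0
  B[14] = 0 XOR 0 = 0
= 101101111011000 (23512 decimal)


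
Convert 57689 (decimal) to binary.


Divide by 2 repeatedly:
57689 ÷ 2 = 28844 remainder 1
28844 ÷ 2 = 14422 remainder 0
14422 ÷ 2 = 7211 remainder 0
7211 ÷ 2 = 3605 remainder 1
3605 ÷ 2 = 1802 remainder 1
1802 ÷ 2 = 901 remainder 0
901 ÷ 2 = 450 remainder 1
450 ÷ 2 = 225 remainder 0
225 ÷ 2 = 112 remainder 1
112 ÷ 2 = 56 remainder 0
56 ÷ 2 = 28 remainder 0
28 ÷ 2 = 14 remainder 0
14 ÷ 2 = 7 remainder 0
7 ÷ 2 = 3 remainder 1
3 ÷ 2 = 1 remainder 1
1 ÷ 2 = 0 remainder 1
Reading remainders bottom-up:
= 1110000101011001


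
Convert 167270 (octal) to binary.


Each octal digit → 3 binary bits:
  1 = 001
  6 = 110
  7 = 111
  2 = 010
  7 = 111
  0 = 000
Concatenate: 001 110 111 010 111 000
= 001110111010111000


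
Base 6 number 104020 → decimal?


Positional values (base 6):
  0 × 6^0 = 0 × 1 = 0
  2 × 6^1 = 2 × 6 = 12
  0 × 6^2 = 0 × 36 = 0
  4 × 6^3 = 4 × 216 = 864
  0 × 6^4 = 0 × 1296 = 0
  1 × 6^5 = 1 × 7776 = 7776
Sum = 0 + 12 + 0 + 864 + 0 + 7776
= 8652


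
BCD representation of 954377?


Each digit → 4-bit binary:
  9 → 1001
  5 → 0101
  4 → 0100
  3 → 0011
  7 → 0111
  7 → 0111
= 1001 0101 0100 0011 0111 0111


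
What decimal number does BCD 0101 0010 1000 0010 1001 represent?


Each 4-bit group → digit:
  0101 → 5
  0010 → 2
  1000 → 8
  0010 → 2
  1001 → 9
= 52829


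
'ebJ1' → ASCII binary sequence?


String: 'ebJ1'  (4 characters)
Per-character ASCII lookup:
  'e': lowercase starts at 97: 'e' = 97 + 4 = 101 → 1100101
  'b': lowercase starts at 97: 'b' = 97 + 1 = 98 → 1100010
  'J': uppercase starts at 65: 'J' = 65 + 9 = 74 → 1001010
  '1': digits start at 48: '1' = 48 + 1 = 49 → 110001
= 1100101 1100010 1001010 110001


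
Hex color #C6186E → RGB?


Hex: #C6186E
R = C6₁₆ = 198
G = 18₁₆ = 24
B = 6E₁₆ = 110
= RGB(198, 24, 110)


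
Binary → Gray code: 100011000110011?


Binary: 100011000110011
Gray code: G = B XOR (B >> 1)
B >> 1 = 010001100011001
100011000110011 XOR 010001100011001:
  1 XOR 0 = 1
  0 XOR 1 = 1
  0 XOR 0 = 0
  0 XOR 0 = 0
  1 XOR 0 = 1
  1 XOR 1 = 0
  0 XOR 1 = 1
  0 XOR 0 = 0
  0 XOR 0 = 0
  1 XOR 0 = 1
  1 XOR 1 = 0
  0 XOR 1 = 1
  0 XOR 0 = 0
  1 XOR 0 = 1
  1 XOR 1 = 0
= 110010100101010


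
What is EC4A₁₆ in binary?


Each hex digit → 4 binary bits:
  E = 1110
  C = 1100
  4 = 0100
  A = 1010
Concatenate: 1110 1100 0100 1010
= 1110110001001010


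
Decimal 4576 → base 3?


Divide by 3 repeatedly:
4576 ÷ 3 = 1525 remainder 1
1525 ÷ 3 = 508 remainder 1
508 ÷ 3 = 169 remainder 1
169 ÷ 3 = 56 remainder 1
56 ÷ 3 = 18 remainder 2
18 ÷ 3 = 6 remainder 0
6 ÷ 3 = 2 remainder 0
2 ÷ 3 = 0 remainder 2
Reading remainders bottom-up:
= 20021111


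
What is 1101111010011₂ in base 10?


Positional values:
Bit 0: 1 × 2^0 = 1
Bit 1: 1 × 2^1 = 2
Bit 4: 1 × 2^4 = 16
Bit 6: 1 × 2^6 = 64
Bit 7: 1 × 2^7 = 128
Bit 8: 1 × 2^8 = 256
Bit 9: 1 × 2^9 = 512
Bit 11: 1 × 2^11 = 2048
Bit 12: 1 × 2^12 = 4096
Sum = 1 + 2 + 16 + 64 + 128 + 256 + 512 + 2048 + 4096
= 7123


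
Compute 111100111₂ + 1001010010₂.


Align and add column by column (LSB to MSB, carry propagating):
  00111100111
+ 01001010010
  -----------
  col 0: 1 + 0 + 0 (carry in) = 1 → bit 1, carry out 0
  col 1: 1 + 1 + 0 (carry in) = 2 → bit 0, carry out 1
  col 2: 1 + 0 + 1 (carry in) = 2 → bit 0, carry out 1
  col 3: 0 + 0 + 1 (carry in) = 1 → bit 1, carry out 0
  col 4: 0 + 1 + 0 (carry in) = 1 → bit 1, carry out 0
  col 5: 1 + 0 + 0 (carry in) = 1 → bit 1, carry out 0
  col 6: 1 + 1 + 0 (carry in) = 2 → bit 0, carry out 1
  col 7: 1 + 0 + 1 (carry in) = 2 → bit 0, carry out 1
  col 8: 1 + 0 + 1 (carry in) = 2 → bit 0, carry out 1
  col 9: 0 + 1 + 1 (carry in) = 2 → bit 0, carry out 1
  col 10: 0 + 0 + 1 (carry in) = 1 → bit 1, carry out 0
Reading bits MSB→LSB: 10000111001
Strip leading zeros: 10000111001
= 10000111001


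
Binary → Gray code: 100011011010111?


Binary: 100011011010111
Gray code: G = B XOR (B >> 1)
B >> 1 = 010001101101011
100011011010111 XOR 010001101101011:
  1 XOR 0 = 1
  0 XOR 1 = 1
  0 XOR 0 = 0
  0 XOR 0 = 0
  1 XOR 0 = 1
  1 XOR 1 = 0
  0 XOR 1 = 1
  1 XOR 0 = 1
  1 XOR 1 = 0
  0 XOR 1 = 1
  1 XOR 0 = 1
  0 XOR 1 = 1
  1 XOR 0 = 1
  1 XOR 1 = 0
  1 XOR 1 = 0
= 110010110111100


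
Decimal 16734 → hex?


Divide by 16 repeatedly:
16734 ÷ 16 = 1045 remainder 14 (E)
1045 ÷ 16 = 65 remainder 5 (5)
65 ÷ 16 = 4 remainder 1 (1)
4 ÷ 16 = 0 remainder 4 (4)
Reading remainders bottom-up:
= 0x415E


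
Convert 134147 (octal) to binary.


Each octal digit → 3 binary bits:
  1 = 001
  3 = 011
  4 = 100
  1 = 001
  4 = 100
  7 = 111
Concatenate: 001 011 100 001 100 111
= 001011100001100111


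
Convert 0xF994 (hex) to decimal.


Positional values:
Position 0: 4 × 16^0 = 4 × 1 = 4
Position 1: 9 × 16^1 = 9 × 16 = 144
Position 2: 9 × 16^2 = 9 × 256 = 2304
Position 3: F × 16^3 = 15 × 4096 = 61440
Sum = 4 + 144 + 2304 + 61440
= 63892


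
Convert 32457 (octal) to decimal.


Positional values:
Position 0: 7 × 8^0 = 7
Position 1: 5 × 8^1 = 40
Position 2: 4 × 8^2 = 256
Position 3: 2 × 8^3 = 1024
Position 4: 3 × 8^4 = 12288
Sum = 7 + 40 + 256 + 1024 + 12288
= 13615


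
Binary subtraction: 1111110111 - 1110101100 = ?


Align and subtract column by column (LSB to MSB, borrowing when needed):
  1111110111
- 1110101100
  ----------
  col 0: (1 - 0 borrow-in) - 0 → 1 - 0 = 1, borrow out 0
  col 1: (1 - 0 borrow-in) - 0 → 1 - 0 = 1, borrow out 0
  col 2: (1 - 0 borrow-in) - 1 → 1 - 1 = 0, borrow out 0
  col 3: (0 - 0 borrow-in) - 1 → borrow from next column: (0+2) - 1 = 1, borrow out 1
  col 4: (1 - 1 borrow-in) - 0 → 0 - 0 = 0, borrow out 0
  col 5: (1 - 0 borrow-in) - 1 → 1 - 1 = 0, borrow out 0
  col 6: (1 - 0 borrow-in) - 0 → 1 - 0 = 1, borrow out 0
  col 7: (1 - 0 borrow-in) - 1 → 1 - 1 = 0, borrow out 0
  col 8: (1 - 0 borrow-in) - 1 → 1 - 1 = 0, borrow out 0
  col 9: (1 - 0 borrow-in) - 1 → 1 - 1 = 0, borrow out 0
Reading bits MSB→LSB: 0001001011
Strip leading zeros: 1001011
= 1001011


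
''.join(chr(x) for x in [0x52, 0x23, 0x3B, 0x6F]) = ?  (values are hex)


Codes (hex): 0x52 0x23 0x3B 0x6F
Per-code ASCII lookup:
  0x52 = 82  (range 65-90: uppercase, 82 - 65 = 17) → 'R'
  0x23 = 35  (special character) → '#'
  0x3B = 59  (special character) → ';'
  0x6F = 111  (range 97-122: lowercase, 111 - 97 = 14) → 'o'
= 'R#;o'


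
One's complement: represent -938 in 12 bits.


Original: 001110101010
Invert all bits:
  bit 0: 0 → 1
  bit 1: 0 → 1
  bit 2: 1 → 0
  bit 3: 1 → 0
  bit 4: 1 → 0
  bit 5: 0 → 1
  bit 6: 1 → 0
  bit 7: 0 → 1
  bit 8: 1 → 0
  bit 9: 0 → 1
  bit 10: 1 → 0
  bit 11: 0 → 1
= 110001010101


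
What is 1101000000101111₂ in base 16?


Group into 4-bit nibbles: 1101000000101111
  1101 = D
  0000 = 0
  0010 = 2
  1111 = F
= 0xD02F


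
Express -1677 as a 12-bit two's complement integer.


Original: 011010001101
Step 1 - Invert all bits: 100101110010
Step 2 - Add 1: 100101110010 + 1
= 100101110011 (represents -1677)


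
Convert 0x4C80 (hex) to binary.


Each hex digit → 4 binary bits:
  4 = 0100
  C = 1100
  8 = 1000
  0 = 0000
Concatenate: 0100 1100 1000 0000
= 0100110010000000


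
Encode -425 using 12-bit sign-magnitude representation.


Sign bit: 1 (negative)
Magnitude: 425 = 00110101001
= 100110101001


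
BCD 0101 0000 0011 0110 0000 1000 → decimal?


Each 4-bit group → digit:
  0101 → 5
  0000 → 0
  0011 → 3
  0110 → 6
  0000 → 0
  1000 → 8
= 503608


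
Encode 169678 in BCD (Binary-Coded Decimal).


Each digit → 4-bit binary:
  1 → 0001
  6 → 0110
  9 → 1001
  6 → 0110
  7 → 0111
  8 → 1000
= 0001 0110 1001 0110 0111 1000


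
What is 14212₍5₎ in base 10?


Positional values (base 5):
  2 × 5^0 = 2 × 1 = 2
  1 × 5^1 = 1 × 5 = 5
  2 × 5^2 = 2 × 25 = 50
  4 × 5^3 = 4 × 125 = 500
  1 × 5^4 = 1 × 625 = 625
Sum = 2 + 5 + 50 + 500 + 625
= 1182


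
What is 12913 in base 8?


Divide by 8 repeatedly:
12913 ÷ 8 = 1614 remainder 1
1614 ÷ 8 = 201 remainder 6
201 ÷ 8 = 25 remainder 1
25 ÷ 8 = 3 remainder 1
3 ÷ 8 = 0 remainder 3
Reading remainders bottom-up:
= 0o31161


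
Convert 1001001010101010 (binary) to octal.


Group into 3-bit groups: 001001001010101010
  001 = 1
  001 = 1
  001 = 1
  010 = 2
  101 = 5
  010 = 2
= 0o111252


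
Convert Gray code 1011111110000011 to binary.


Gray code: 1011111110000011
MSB stays the same: 1
Each subsequent bit = prev_binary XOR current_gray:
  B[1] = 1 XOR 0 = 1
  B[2] = 1 XOR 1 = 0
  B[3] = 0 XOR 1 = 1
  B[4] = 1 XOR 1 = 0
  B[5] = 0 XOR 1 = 1
  B[6] = 1 XOR 1 = 0
  B[7] = 0 XOR 1 = 1
  B[8] = 1 XOR 1 = 0
  B[9] = 0 XOR 0 = 0
  B[10] = 0 XOR 0 = 0
  B[11] = 0 XOR 0 = 0
  B[12] = 0 XOR 0 = 0
  B[13] = 0 XOR 0 = 0
  B[14] = 0 XOR 1 = 1
  B[15] = 1 XOR 1 = 0
= 1101010100000010 (54530 decimal)


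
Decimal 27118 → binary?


Divide by 2 repeatedly:
27118 ÷ 2 = 13559 remainder 0
13559 ÷ 2 = 6779 remainder 1
6779 ÷ 2 = 3389 remainder 1
3389 ÷ 2 = 1694 remainder 1
1694 ÷ 2 = 847 remainder 0
847 ÷ 2 = 423 remainder 1
423 ÷ 2 = 211 remainder 1
211 ÷ 2 = 105 remainder 1
105 ÷ 2 = 52 remainder 1
52 ÷ 2 = 26 remainder 0
26 ÷ 2 = 13 remainder 0
13 ÷ 2 = 6 remainder 1
6 ÷ 2 = 3 remainder 0
3 ÷ 2 = 1 remainder 1
1 ÷ 2 = 0 remainder 1
Reading remainders bottom-up:
= 110100111101110


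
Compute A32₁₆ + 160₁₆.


Align and add column by column (LSB to MSB, each column mod 16 with carry):
  0A32
+ 0160
  ----
  col 0: 2(2) + 0(0) + 0 (carry in) = 2 → 2(2), carry out 0
  col 1: 3(3) + 6(6) + 0 (carry in) = 9 → 9(9), carry out 0
  col 2: A(10) + 1(1) + 0 (carry in) = 11 → B(11), carry out 0
  col 3: 0(0) + 0(0) + 0 (carry in) = 0 → 0(0), carry out 0
Reading digits MSB→LSB: 0B92
Strip leading zeros: B92
= 0xB92


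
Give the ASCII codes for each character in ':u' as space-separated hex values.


String: ':u'  (2 characters)
Per-character ASCII lookup:
  ':': special character: ':' = 58 → 0x3A
  'u': lowercase starts at 97: 'u' = 97 + 20 = 117 → 0x75
= 0x3A 0x75


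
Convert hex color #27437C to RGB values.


Hex: #27437C
R = 27₁₆ = 39
G = 43₁₆ = 67
B = 7C₁₆ = 124
= RGB(39, 67, 124)


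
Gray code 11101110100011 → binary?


Gray code: 11101110100011
MSB stays the same: 1
Each subsequent bit = prev_binary XOR current_gray:
  B[1] = 1 XOR 1 = 0
  B[2] = 0 XOR 1 = 1
  B[3] = 1 XOR 0 = 1
  B[4] = 1 XOR 1 = 0
  B[5] = 0 XOR 1 = 1
  B[6] = 1 XOR 1 = 0
  B[7] = 0 XOR 0 = 0
  B[8] = 0 XOR 1 = 1
  B[9] = 1 XOR 0 = 1
  B[10] = 1 XOR 0 = 1
  B[11] = 1 XOR 0 = 1
  B[12] = 1 XOR 1 = 0
  B[13] = 0 XOR 1 = 1
= 10110100111101 (11581 decimal)


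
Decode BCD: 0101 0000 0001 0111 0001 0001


Each 4-bit group → digit:
  0101 → 5
  0000 → 0
  0001 → 1
  0111 → 7
  0001 → 1
  0001 → 1
= 501711


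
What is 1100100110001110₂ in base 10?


Positional values:
Bit 1: 1 × 2^1 = 2
Bit 2: 1 × 2^2 = 4
Bit 3: 1 × 2^3 = 8
Bit 7: 1 × 2^7 = 128
Bit 8: 1 × 2^8 = 256
Bit 11: 1 × 2^11 = 2048
Bit 14: 1 × 2^14 = 16384
Bit 15: 1 × 2^15 = 32768
Sum = 2 + 4 + 8 + 128 + 256 + 2048 + 16384 + 32768
= 51598


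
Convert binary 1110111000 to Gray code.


Binary: 1110111000
Gray code: G = B XOR (B >> 1)
B >> 1 = 0111011100
1110111000 XOR 0111011100:
  1 XOR 0 = 1
  1 XOR 1 = 0
  1 XOR 1 = 0
  0 XOR 1 = 1
  1 XOR 0 = 1
  1 XOR 1 = 0
  1 XOR 1 = 0
  0 XOR 1 = 1
  0 XOR 0 = 0
  0 XOR 0 = 0
= 1001100100


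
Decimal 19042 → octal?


Divide by 8 repeatedly:
19042 ÷ 8 = 2380 remainder 2
2380 ÷ 8 = 297 remainder 4
297 ÷ 8 = 37 remainder 1
37 ÷ 8 = 4 remainder 5
4 ÷ 8 = 0 remainder 4
Reading remainders bottom-up:
= 0o45142


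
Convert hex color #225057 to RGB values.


Hex: #225057
R = 22₁₆ = 34
G = 50₁₆ = 80
B = 57₁₆ = 87
= RGB(34, 80, 87)


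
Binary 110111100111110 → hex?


Group into 4-bit nibbles: 0110111100111110
  0110 = 6
  1111 = F
  0011 = 3
  1110 = E
= 0x6F3E


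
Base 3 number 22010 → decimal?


Positional values (base 3):
  0 × 3^0 = 0 × 1 = 0
  1 × 3^1 = 1 × 3 = 3
  0 × 3^2 = 0 × 9 = 0
  2 × 3^3 = 2 × 27 = 54
  2 × 3^4 = 2 × 81 = 162
Sum = 0 + 3 + 0 + 54 + 162
= 219


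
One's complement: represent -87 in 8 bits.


Original: 01010111
Invert all bits:
  bit 0: 0 → 1
  bit 1: 1 → 0
  bit 2: 0 → 1
  bit 3: 1 → 0
  bit 4: 0 → 1
  bit 5: 1 → 0
  bit 6: 1 → 0
  bit 7: 1 → 0
= 10101000


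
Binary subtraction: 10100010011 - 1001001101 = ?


Align and subtract column by column (LSB to MSB, borrowing when needed):
  10100010011
- 01001001101
  -----------
  col 0: (1 - 0 borrow-in) - 1 → 1 - 1 = 0, borrow out 0
  col 1: (1 - 0 borrow-in) - 0 → 1 - 0 = 1, borrow out 0
  col 2: (0 - 0 borrow-in) - 1 → borrow from next column: (0+2) - 1 = 1, borrow out 1
  col 3: (0 - 1 borrow-in) - 1 → borrow from next column: (-1+2) - 1 = 0, borrow out 1
  col 4: (1 - 1 borrow-in) - 0 → 0 - 0 = 0, borrow out 0
  col 5: (0 - 0 borrow-in) - 0 → 0 - 0 = 0, borrow out 0
  col 6: (0 - 0 borrow-in) - 1 → borrow from next column: (0+2) - 1 = 1, borrow out 1
  col 7: (0 - 1 borrow-in) - 0 → borrow from next column: (-1+2) - 0 = 1, borrow out 1
  col 8: (1 - 1 borrow-in) - 0 → 0 - 0 = 0, borrow out 0
  col 9: (0 - 0 borrow-in) - 1 → borrow from next column: (0+2) - 1 = 1, borrow out 1
  col 10: (1 - 1 borrow-in) - 0 → 0 - 0 = 0, borrow out 0
Reading bits MSB→LSB: 01011000110
Strip leading zeros: 1011000110
= 1011000110


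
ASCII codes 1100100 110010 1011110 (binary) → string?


Codes (binary): 1100100 110010 1011110
Per-code ASCII lookup:
  1100100 = 100  (range 97-122: lowercase, 100 - 97 = 3) → 'd'
  110010 = 50  (range 48-57: digits, 50 - 48 = 2) → '2'
  1011110 = 94  (special character) → '^'
= 'd2^'


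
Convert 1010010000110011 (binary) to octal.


Group into 3-bit groups: 001010010000110011
  001 = 1
  010 = 2
  010 = 2
  000 = 0
  110 = 6
  011 = 3
= 0o122063


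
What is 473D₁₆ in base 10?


Positional values:
Position 0: D × 16^0 = 13 × 1 = 13
Position 1: 3 × 16^1 = 3 × 16 = 48
Position 2: 7 × 16^2 = 7 × 256 = 1792
Position 3: 4 × 16^3 = 4 × 4096 = 16384
Sum = 13 + 48 + 1792 + 16384
= 18237


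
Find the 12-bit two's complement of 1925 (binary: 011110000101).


Original: 011110000101
Step 1 - Invert all bits: 100001111010
Step 2 - Add 1: 100001111010 + 1
= 100001111011 (represents -1925)


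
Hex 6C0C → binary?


Each hex digit → 4 binary bits:
  6 = 0110
  C = 1100
  0 = 0000
  C = 1100
Concatenate: 0110 1100 0000 1100
= 0110110000001100


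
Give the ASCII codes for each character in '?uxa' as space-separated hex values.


String: '?uxa'  (4 characters)
Per-character ASCII lookup:
  '?': special character: '?' = 63 → 0x3F
  'u': lowercase starts at 97: 'u' = 97 + 20 = 117 → 0x75
  'x': lowercase starts at 97: 'x' = 97 + 23 = 120 → 0x78
  'a': lowercase starts at 97: 'a' = 97 + 0 = 97 → 0x61
= 0x3F 0x75 0x78 0x61


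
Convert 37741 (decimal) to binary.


Divide by 2 repeatedly:
37741 ÷ 2 = 18870 remainder 1
18870 ÷ 2 = 9435 remainder 0
9435 ÷ 2 = 4717 remainder 1
4717 ÷ 2 = 2358 remainder 1
2358 ÷ 2 = 1179 remainder 0
1179 ÷ 2 = 589 remainder 1
589 ÷ 2 = 294 remainder 1
294 ÷ 2 = 147 remainder 0
147 ÷ 2 = 73 remainder 1
73 ÷ 2 = 36 remainder 1
36 ÷ 2 = 18 remainder 0
18 ÷ 2 = 9 remainder 0
9 ÷ 2 = 4 remainder 1
4 ÷ 2 = 2 remainder 0
2 ÷ 2 = 1 remainder 0
1 ÷ 2 = 0 remainder 1
Reading remainders bottom-up:
= 1001001101101101


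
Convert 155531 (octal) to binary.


Each octal digit → 3 binary bits:
  1 = 001
  5 = 101
  5 = 101
  5 = 101
  3 = 011
  1 = 001
Concatenate: 001 101 101 101 011 001
= 001101101101011001


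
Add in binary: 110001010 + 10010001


Align and add column by column (LSB to MSB, carry propagating):
  0110001010
+ 0010010001
  ----------
  col 0: 0 + 1 + 0 (carry in) = 1 → bit 1, carry out 0
  col 1: 1 + 0 + 0 (carry in) = 1 → bit 1, carry out 0
  col 2: 0 + 0 + 0 (carry in) = 0 → bit 0, carry out 0
  col 3: 1 + 0 + 0 (carry in) = 1 → bit 1, carry out 0
  col 4: 0 + 1 + 0 (carry in) = 1 → bit 1, carry out 0
  col 5: 0 + 0 + 0 (carry in) = 0 → bit 0, carry out 0
  col 6: 0 + 0 + 0 (carry in) = 0 → bit 0, carry out 0
  col 7: 1 + 1 + 0 (carry in) = 2 → bit 0, carry out 1
  col 8: 1 + 0 + 1 (carry in) = 2 → bit 0, carry out 1
  col 9: 0 + 0 + 1 (carry in) = 1 → bit 1, carry out 0
Reading bits MSB→LSB: 1000011011
Strip leading zeros: 1000011011
= 1000011011


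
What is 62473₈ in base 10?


Positional values:
Position 0: 3 × 8^0 = 3
Position 1: 7 × 8^1 = 56
Position 2: 4 × 8^2 = 256
Position 3: 2 × 8^3 = 1024
Position 4: 6 × 8^4 = 24576
Sum = 3 + 56 + 256 + 1024 + 24576
= 25915


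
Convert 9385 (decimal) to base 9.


Divide by 9 repeatedly:
9385 ÷ 9 = 1042 remainder 7
1042 ÷ 9 = 115 remainder 7
115 ÷ 9 = 12 remainder 7
12 ÷ 9 = 1 remainder 3
1 ÷ 9 = 0 remainder 1
Reading remainders bottom-up:
= 13777


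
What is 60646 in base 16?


Divide by 16 repeatedly:
60646 ÷ 16 = 3790 remainder 6 (6)
3790 ÷ 16 = 236 remainder 14 (E)
236 ÷ 16 = 14 remainder 12 (C)
14 ÷ 16 = 0 remainder 14 (E)
Reading remainders bottom-up:
= 0xECE6


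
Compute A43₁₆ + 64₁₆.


Align and add column by column (LSB to MSB, each column mod 16 with carry):
  0A43
+ 0064
  ----
  col 0: 3(3) + 4(4) + 0 (carry in) = 7 → 7(7), carry out 0
  col 1: 4(4) + 6(6) + 0 (carry in) = 10 → A(10), carry out 0
  col 2: A(10) + 0(0) + 0 (carry in) = 10 → A(10), carry out 0
  col 3: 0(0) + 0(0) + 0 (carry in) = 0 → 0(0), carry out 0
Reading digits MSB→LSB: 0AA7
Strip leading zeros: AA7
= 0xAA7


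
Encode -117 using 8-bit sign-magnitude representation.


Sign bit: 1 (negative)
Magnitude: 117 = 1110101
= 11110101


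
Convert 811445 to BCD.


Each digit → 4-bit binary:
  8 → 1000
  1 → 0001
  1 → 0001
  4 → 0100
  4 → 0100
  5 → 0101
= 1000 0001 0001 0100 0100 0101


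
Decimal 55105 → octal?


Divide by 8 repeatedly:
55105 ÷ 8 = 6888 remainder 1
6888 ÷ 8 = 861 remainder 0
861 ÷ 8 = 107 remainder 5
107 ÷ 8 = 13 remainder 3
13 ÷ 8 = 1 remainder 5
1 ÷ 8 = 0 remainder 1
Reading remainders bottom-up:
= 0o153501


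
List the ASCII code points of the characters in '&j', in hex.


String: '&j'  (2 characters)
Per-character ASCII lookup:
  '&': special character: '&' = 38 → 0x26
  'j': lowercase starts at 97: 'j' = 97 + 9 = 106 → 0x6A
= 0x26 0x6A


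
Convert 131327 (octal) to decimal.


Positional values:
Position 0: 7 × 8^0 = 7
Position 1: 2 × 8^1 = 16
Position 2: 3 × 8^2 = 192
Position 3: 1 × 8^3 = 512
Position 4: 3 × 8^4 = 12288
Position 5: 1 × 8^5 = 32768
Sum = 7 + 16 + 192 + 512 + 12288 + 32768
= 45783


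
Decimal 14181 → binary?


Divide by 2 repeatedly:
14181 ÷ 2 = 7090 remainder 1
7090 ÷ 2 = 3545 remainder 0
3545 ÷ 2 = 1772 remainder 1
1772 ÷ 2 = 886 remainder 0
886 ÷ 2 = 443 remainder 0
443 ÷ 2 = 221 remainder 1
221 ÷ 2 = 110 remainder 1
110 ÷ 2 = 55 remainder 0
55 ÷ 2 = 27 remainder 1
27 ÷ 2 = 13 remainder 1
13 ÷ 2 = 6 remainder 1
6 ÷ 2 = 3 remainder 0
3 ÷ 2 = 1 remainder 1
1 ÷ 2 = 0 remainder 1
Reading remainders bottom-up:
= 11011101100101
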